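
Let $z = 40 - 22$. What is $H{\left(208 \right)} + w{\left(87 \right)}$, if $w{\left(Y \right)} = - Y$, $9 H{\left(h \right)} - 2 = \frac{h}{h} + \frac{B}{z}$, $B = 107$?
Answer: $- \frac{13933}{162} \approx -86.006$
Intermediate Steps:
$z = 18$
$H{\left(h \right)} = \frac{161}{162}$ ($H{\left(h \right)} = \frac{2}{9} + \frac{\frac{h}{h} + \frac{107}{18}}{9} = \frac{2}{9} + \frac{1 + 107 \cdot \frac{1}{18}}{9} = \frac{2}{9} + \frac{1 + \frac{107}{18}}{9} = \frac{2}{9} + \frac{1}{9} \cdot \frac{125}{18} = \frac{2}{9} + \frac{125}{162} = \frac{161}{162}$)
$H{\left(208 \right)} + w{\left(87 \right)} = \frac{161}{162} - 87 = - \frac{13933}{162}$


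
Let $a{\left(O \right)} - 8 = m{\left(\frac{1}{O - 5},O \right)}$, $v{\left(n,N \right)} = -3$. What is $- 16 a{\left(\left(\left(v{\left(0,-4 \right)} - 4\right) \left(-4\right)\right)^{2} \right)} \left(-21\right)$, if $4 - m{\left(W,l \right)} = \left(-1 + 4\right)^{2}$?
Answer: $1008$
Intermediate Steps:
$m{\left(W,l \right)} = -5$ ($m{\left(W,l \right)} = 4 - \left(-1 + 4\right)^{2} = 4 - 3^{2} = 4 - 9 = -5$)
$a{\left(O \right)} = 3$ ($a{\left(O \right)} = 8 - 5 = 3$)
$- 16 a{\left(\left(\left(v{\left(0,-4 \right)} - 4\right) \left(-4\right)\right)^{2} \right)} \left(-21\right) = \left(-16\right) 3 \left(-21\right) = \left(-48\right) \left(-21\right) = 1008$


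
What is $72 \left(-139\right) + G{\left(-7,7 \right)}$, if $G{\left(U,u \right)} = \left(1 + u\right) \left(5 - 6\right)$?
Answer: $-10016$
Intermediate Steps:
$G{\left(U,u \right)} = -1 - u$ ($G{\left(U,u \right)} = \left(1 + u\right) \left(-1\right) = -1 - u$)
$72 \left(-139\right) + G{\left(-7,7 \right)} = 72 \left(-139\right) - 8 = -10008 - 8 = -10016$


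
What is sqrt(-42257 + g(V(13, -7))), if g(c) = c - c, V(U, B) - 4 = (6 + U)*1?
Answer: I*sqrt(42257) ≈ 205.57*I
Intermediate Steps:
V(U, B) = 10 + U (V(U, B) = 4 + (6 + U)*1 = 4 + (6 + U) = 10 + U)
g(c) = 0
sqrt(-42257 + g(V(13, -7))) = sqrt(-42257 + 0) = sqrt(-42257) = I*sqrt(42257)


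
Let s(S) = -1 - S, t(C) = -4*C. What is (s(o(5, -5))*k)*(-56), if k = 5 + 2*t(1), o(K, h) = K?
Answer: -1008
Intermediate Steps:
k = -3 (k = 5 + 2*(-4*1) = 5 + 2*(-4) = 5 - 8 = -3)
(s(o(5, -5))*k)*(-56) = ((-1 - 1*5)*(-3))*(-56) = ((-1 - 5)*(-3))*(-56) = -6*(-3)*(-56) = 18*(-56) = -1008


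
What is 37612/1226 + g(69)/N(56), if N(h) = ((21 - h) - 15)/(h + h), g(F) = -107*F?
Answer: 253913774/15325 ≈ 16569.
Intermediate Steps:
N(h) = (6 - h)/(2*h) (N(h) = (6 - h)/((2*h)) = (6 - h)*(1/(2*h)) = (6 - h)/(2*h))
37612/1226 + g(69)/N(56) = 37612/1226 + (-107*69)/(((½)*(6 - 1*56)/56)) = 37612*(1/1226) - 7383*112/(6 - 56) = 18806/613 - 7383/((½)*(1/56)*(-50)) = 18806/613 - 7383/(-25/56) = 18806/613 - 7383*(-56/25) = 18806/613 + 413448/25 = 253913774/15325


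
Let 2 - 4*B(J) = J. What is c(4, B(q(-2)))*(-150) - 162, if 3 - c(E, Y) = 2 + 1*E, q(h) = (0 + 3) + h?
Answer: 288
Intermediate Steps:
q(h) = 3 + h
B(J) = ½ - J/4
c(E, Y) = 1 - E (c(E, Y) = 3 - (2 + 1*E) = 3 - (2 + E) = 3 + (-2 - E) = 1 - E)
c(4, B(q(-2)))*(-150) - 162 = (1 - 1*4)*(-150) - 162 = (1 - 4)*(-150) - 162 = -3*(-150) - 162 = 450 - 162 = 288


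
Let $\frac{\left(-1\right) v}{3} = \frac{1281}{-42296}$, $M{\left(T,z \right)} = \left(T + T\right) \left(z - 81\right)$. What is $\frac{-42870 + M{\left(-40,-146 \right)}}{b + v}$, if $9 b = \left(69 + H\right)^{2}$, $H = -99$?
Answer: $- \frac{1045134160}{4233443} \approx -246.88$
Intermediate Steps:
$M{\left(T,z \right)} = 2 T \left(-81 + z\right)$
$b = 100$ ($b = \frac{\left(69 - 99\right)^{2}}{9} = \frac{\left(-30\right)^{2}}{9} = \frac{1}{9} \cdot 900 = 100$)
$v = \frac{3843}{42296}$ ($v = - 3 \frac{1281}{-42296} = - 3 \cdot 1281 \left(- \frac{1}{42296}\right) = \left(-3\right) \left(- \frac{1281}{42296}\right) = \frac{3843}{42296} \approx 0.09086$)
$\frac{-42870 + M{\left(-40,-146 \right)}}{b + v} = \frac{-42870 + 2 \left(-40\right) \left(-81 - 146\right)}{100 + \frac{3843}{42296}} = \frac{-42870 + 2 \left(-40\right) \left(-227\right)}{\frac{4233443}{42296}} = \left(-42870 + 18160\right) \frac{42296}{4233443} = \left(-24710\right) \frac{42296}{4233443} = - \frac{1045134160}{4233443}$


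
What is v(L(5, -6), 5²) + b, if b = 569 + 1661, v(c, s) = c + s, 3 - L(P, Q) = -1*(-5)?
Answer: 2253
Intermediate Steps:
L(P, Q) = -2 (L(P, Q) = 3 - (-1)*(-5) = 3 - 1*5 = 3 - 5 = -2)
b = 2230
v(L(5, -6), 5²) + b = (-2 + 5²) + 2230 = (-2 + 25) + 2230 = 23 + 2230 = 2253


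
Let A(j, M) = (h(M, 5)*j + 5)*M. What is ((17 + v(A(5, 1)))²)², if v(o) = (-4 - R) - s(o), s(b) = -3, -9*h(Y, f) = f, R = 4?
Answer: 20736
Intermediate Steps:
h(Y, f) = -f/9
A(j, M) = M*(5 - 5*j/9) (A(j, M) = ((-⅑*5)*j + 5)*M = (-5*j/9 + 5)*M = (5 - 5*j/9)*M = M*(5 - 5*j/9))
v(o) = -5 (v(o) = (-4 - 1*4) - 1*(-3) = (-4 - 4) + 3 = -8 + 3 = -5)
((17 + v(A(5, 1)))²)² = ((17 - 5)²)² = (12²)² = 144² = 20736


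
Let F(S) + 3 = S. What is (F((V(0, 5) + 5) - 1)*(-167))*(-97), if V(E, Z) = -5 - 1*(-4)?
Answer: 0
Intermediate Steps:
V(E, Z) = -1 (V(E, Z) = -5 + 4 = -1)
F(S) = -3 + S
(F((V(0, 5) + 5) - 1)*(-167))*(-97) = ((-3 + ((-1 + 5) - 1))*(-167))*(-97) = ((-3 + (4 - 1))*(-167))*(-97) = ((-3 + 3)*(-167))*(-97) = (0*(-167))*(-97) = 0*(-97) = 0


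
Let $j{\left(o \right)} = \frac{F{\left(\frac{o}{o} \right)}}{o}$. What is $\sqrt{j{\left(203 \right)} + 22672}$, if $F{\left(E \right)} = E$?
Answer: $\frac{\sqrt{934290651}}{203} \approx 150.57$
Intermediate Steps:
$j{\left(o \right)} = \frac{1}{o}$ ($j{\left(o \right)} = \frac{o \frac{1}{o}}{o} = 1 \frac{1}{o} = \frac{1}{o}$)
$\sqrt{j{\left(203 \right)} + 22672} = \sqrt{\frac{1}{203} + 22672} = \sqrt{\frac{4602417}{203}} = \frac{\sqrt{934290651}}{203}$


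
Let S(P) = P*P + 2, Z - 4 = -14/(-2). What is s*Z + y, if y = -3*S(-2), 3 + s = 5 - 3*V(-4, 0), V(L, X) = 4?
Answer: -128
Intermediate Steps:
Z = 11 (Z = 4 - 14/(-2) = 4 - 14*(-1/2) = 4 + 7 = 11)
s = -10 (s = -3 + (5 - 3*4) = -3 + (5 - 12) = -3 - 7 = -10)
S(P) = 2 + P**2 (S(P) = P**2 + 2 = 2 + P**2)
y = -18 (y = -3*(2 + (-2)**2) = -3*(2 + 4) = -3*6 = -18)
s*Z + y = -10*11 - 18 = -110 - 18 = -128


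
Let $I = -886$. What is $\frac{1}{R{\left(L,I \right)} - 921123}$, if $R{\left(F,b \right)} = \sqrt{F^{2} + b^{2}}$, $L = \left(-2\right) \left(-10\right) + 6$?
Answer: $- \frac{921123}{848466795457} - \frac{2 \sqrt{196418}}{848466795457} \approx -1.0867 \cdot 10^{-6}$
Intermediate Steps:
$L = 26$ ($L = 20 + 6 = 26$)
$\frac{1}{R{\left(L,I \right)} - 921123} = \frac{1}{\sqrt{26^{2} + \left(-886\right)^{2}} - 921123} = \frac{1}{\sqrt{676 + 784996} - 921123} = \frac{1}{\sqrt{785672} - 921123} = \frac{1}{2 \sqrt{196418} - 921123} = \frac{1}{-921123 + 2 \sqrt{196418}}$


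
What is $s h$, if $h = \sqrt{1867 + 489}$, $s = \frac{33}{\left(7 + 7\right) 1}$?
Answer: $\frac{33 \sqrt{589}}{7} \approx 114.41$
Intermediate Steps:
$s = \frac{33}{14}$ ($s = \frac{33}{14 \cdot 1} = \frac{33}{14} \approx 2.3571$)
$h = 2 \sqrt{589}$ ($h = \sqrt{2356} = 2 \sqrt{589} \approx 48.539$)
$s h = \frac{33 \cdot 2 \sqrt{589}}{14} = \frac{33 \sqrt{589}}{7}$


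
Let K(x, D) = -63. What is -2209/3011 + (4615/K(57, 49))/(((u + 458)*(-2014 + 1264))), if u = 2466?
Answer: -61035867047/83199349800 ≈ -0.73361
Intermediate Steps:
-2209/3011 + (4615/K(57, 49))/(((u + 458)*(-2014 + 1264))) = -2209/3011 + (4615/(-63))/(((2466 + 458)*(-2014 + 1264))) = -2209*1/3011 + (4615*(-1/63))/((2924*(-750))) = -2209/3011 - 4615/63/(-2193000) = -2209/3011 - 4615/63*(-1/2193000) = -2209/3011 + 923/27631800 = -61035867047/83199349800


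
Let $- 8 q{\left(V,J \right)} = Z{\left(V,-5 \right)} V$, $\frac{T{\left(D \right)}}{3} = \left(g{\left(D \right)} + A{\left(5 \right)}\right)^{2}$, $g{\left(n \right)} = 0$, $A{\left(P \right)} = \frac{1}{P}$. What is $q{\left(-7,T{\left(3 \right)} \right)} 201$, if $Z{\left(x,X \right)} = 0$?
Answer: $0$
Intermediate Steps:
$T{\left(D \right)} = \frac{3}{25}$ ($T{\left(D \right)} = 3 \left(0 + \frac{1}{5}\right)^{2} = \frac{3}{25}$)
$q{\left(V,J \right)} = 0$ ($q{\left(V,J \right)} = - \frac{0 V}{8} = \left(- \frac{1}{8}\right) 0 = 0$)
$q{\left(-7,T{\left(3 \right)} \right)} 201 = 0 \cdot 201 = 0$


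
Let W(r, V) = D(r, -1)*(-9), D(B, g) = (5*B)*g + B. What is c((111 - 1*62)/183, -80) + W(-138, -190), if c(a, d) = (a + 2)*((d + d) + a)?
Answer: -178504217/33489 ≈ -5330.2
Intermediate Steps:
c(a, d) = (2 + a)*(a + 2*d) (c(a, d) = (2 + a)*(2*d + a) = (2 + a)*(a + 2*d))
D(B, g) = B + 5*B*g (D(B, g) = 5*B*g + B = B + 5*B*g)
W(r, V) = 36*r (W(r, V) = (r*(1 + 5*(-1)))*(-9) = (r*(1 - 5))*(-9) = (r*(-4))*(-9) = -4*r*(-9) = 36*r)
c((111 - 1*62)/183, -80) + W(-138, -190) = (((111 - 1*62)/183)² + 2*((111 - 1*62)/183) + 4*(-80) + 2*((111 - 1*62)/183)*(-80)) + 36*(-138) = (((111 - 62)*(1/183))² + 2*((111 - 62)*(1/183)) - 320 + 2*((111 - 62)*(1/183))*(-80)) - 4968 = ((49*(1/183))² + 2*(49*(1/183)) - 320 + 2*(49*(1/183))*(-80)) - 4968 = ((49/183)² + 2*(49/183) - 320 + 2*(49/183)*(-80)) - 4968 = (2401/33489 + 98/183 - 320 - 7840/183) - 4968 = -12130865/33489 - 4968 = -178504217/33489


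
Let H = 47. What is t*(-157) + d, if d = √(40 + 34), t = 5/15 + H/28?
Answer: -26533/84 + √74 ≈ -307.27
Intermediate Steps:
t = 169/84 (t = 5/15 + 47/28 = 5*(1/15) + 47*(1/28) = ⅓ + 47/28 = 169/84 ≈ 2.0119)
d = √74 ≈ 8.6023
t*(-157) + d = (169/84)*(-157) + √74 = -26533/84 + √74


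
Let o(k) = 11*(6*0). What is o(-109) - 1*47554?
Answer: -47554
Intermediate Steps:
o(k) = 0 (o(k) = 11*0 = 0)
o(-109) - 1*47554 = 0 - 1*47554 = 0 - 47554 = -47554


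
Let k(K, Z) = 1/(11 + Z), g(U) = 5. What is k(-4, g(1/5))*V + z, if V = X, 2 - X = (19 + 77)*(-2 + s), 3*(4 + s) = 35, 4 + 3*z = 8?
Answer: -781/24 ≈ -32.542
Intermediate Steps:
z = 4/3 (z = -4/3 + (1/3)*8 = -4/3 + 8/3 = 4/3 ≈ 1.3333)
s = 23/3 (s = -4 + (1/3)*35 = -4 + 35/3 = 23/3 ≈ 7.6667)
X = -542 (X = 2 - (19 + 77)*(-2 + 23/3) = 2 - 96*17/3 = 2 - 1*544 = 2 - 544 = -542)
V = -542
k(-4, g(1/5))*V + z = -542/(11 + 5) + 4/3 = -542/16 + 4/3 = (1/16)*(-542) + 4/3 = -271/8 + 4/3 = -781/24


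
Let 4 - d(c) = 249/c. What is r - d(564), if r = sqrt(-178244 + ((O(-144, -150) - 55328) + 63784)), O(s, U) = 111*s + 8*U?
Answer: -669/188 + 2*I*sqrt(46743) ≈ -3.5585 + 432.4*I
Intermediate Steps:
O(s, U) = 8*U + 111*s
d(c) = 4 - 249/c
r = 2*I*sqrt(46743) (r = sqrt(-178244 + (((8*(-150) + 111*(-144)) - 55328) + 63784)) = sqrt(-178244 + (((-1200 - 15984) - 55328) + 63784)) = sqrt(-178244 + ((-17184 - 55328) + 63784)) = sqrt(-178244 + (-72512 + 63784)) = sqrt(-178244 - 8728) = sqrt(-186972) = 2*I*sqrt(46743) ≈ 432.4*I)
r - d(564) = 2*I*sqrt(46743) - (4 - 249/564) = 2*I*sqrt(46743) - (4 - 249*1/564) = 2*I*sqrt(46743) - (4 - 83/188) = 2*I*sqrt(46743) - 1*669/188 = 2*I*sqrt(46743) - 669/188 = -669/188 + 2*I*sqrt(46743)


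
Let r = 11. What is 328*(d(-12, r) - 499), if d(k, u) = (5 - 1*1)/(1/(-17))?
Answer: -185976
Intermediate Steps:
d(k, u) = -68 (d(k, u) = (5 - 1)/(-1/17) = 4*(-17) = -68)
328*(d(-12, r) - 499) = 328*(-68 - 499) = 328*(-567) = -185976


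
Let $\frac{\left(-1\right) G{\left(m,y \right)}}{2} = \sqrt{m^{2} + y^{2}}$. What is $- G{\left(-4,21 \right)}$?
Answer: $2 \sqrt{457} \approx 42.755$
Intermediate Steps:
$G{\left(m,y \right)} = - 2 \sqrt{m^{2} + y^{2}}$
$- G{\left(-4,21 \right)} = - \left(-2\right) \sqrt{\left(-4\right)^{2} + 21^{2}} = - \left(-2\right) \sqrt{16 + 441} = - \left(-2\right) \sqrt{457} = 2 \sqrt{457}$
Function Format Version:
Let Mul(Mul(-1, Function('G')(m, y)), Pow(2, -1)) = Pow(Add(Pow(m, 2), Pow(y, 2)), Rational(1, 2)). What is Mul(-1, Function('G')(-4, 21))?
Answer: Mul(2, Pow(457, Rational(1, 2))) ≈ 42.755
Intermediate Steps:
Function('G')(m, y) = Mul(-2, Pow(Add(Pow(m, 2), Pow(y, 2)), Rational(1, 2)))
Mul(-1, Function('G')(-4, 21)) = Mul(-1, Mul(-2, Pow(Add(Pow(-4, 2), Pow(21, 2)), Rational(1, 2)))) = Mul(-1, Mul(-2, Pow(Add(16, 441), Rational(1, 2)))) = Mul(-1, Mul(-2, Pow(457, Rational(1, 2)))) = Mul(2, Pow(457, Rational(1, 2)))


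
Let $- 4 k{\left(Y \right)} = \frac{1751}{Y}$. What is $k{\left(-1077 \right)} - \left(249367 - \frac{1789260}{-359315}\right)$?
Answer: $- \frac{7018354452761}{28144164} \approx -2.4937 \cdot 10^{5}$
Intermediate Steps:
$k{\left(Y \right)} = - \frac{1751}{4 Y}$ ($k{\left(Y \right)} = - \frac{1751 \frac{1}{Y}}{4} = - \frac{1751}{4 Y}$)
$k{\left(-1077 \right)} - \left(249367 - \frac{1789260}{-359315}\right) = - \frac{1751}{4 \left(-1077\right)} - \left(249367 - \frac{1789260}{-359315}\right) = \left(- \frac{1751}{4}\right) \left(- \frac{1}{1077}\right) - \left(249367 - - \frac{32532}{6533}\right) = \frac{1751}{4308} - \frac{1629147143}{6533} = - \frac{7018354452761}{28144164}$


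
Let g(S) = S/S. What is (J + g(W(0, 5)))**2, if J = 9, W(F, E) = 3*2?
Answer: 100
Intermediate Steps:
W(F, E) = 6
g(S) = 1
(J + g(W(0, 5)))**2 = (9 + 1)**2 = 10**2 = 100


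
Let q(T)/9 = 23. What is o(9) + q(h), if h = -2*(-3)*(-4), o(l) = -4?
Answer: 203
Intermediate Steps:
h = -24 (h = 6*(-4) = -24)
q(T) = 207 (q(T) = 9*23 = 207)
o(9) + q(h) = -4 + 207 = 203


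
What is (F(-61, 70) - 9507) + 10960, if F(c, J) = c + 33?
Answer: 1425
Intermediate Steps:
F(c, J) = 33 + c
(F(-61, 70) - 9507) + 10960 = ((33 - 61) - 9507) + 10960 = (-28 - 9507) + 10960 = -9535 + 10960 = 1425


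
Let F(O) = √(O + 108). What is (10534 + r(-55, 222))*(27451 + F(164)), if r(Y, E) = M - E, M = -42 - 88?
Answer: 279506082 + 40728*√17 ≈ 2.7967e+8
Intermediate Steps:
M = -130
r(Y, E) = -130 - E
F(O) = √(108 + O)
(10534 + r(-55, 222))*(27451 + F(164)) = (10534 + (-130 - 1*222))*(27451 + √(108 + 164)) = (10534 + (-130 - 222))*(27451 + √272) = (10534 - 352)*(27451 + 4*√17) = 10182*(27451 + 4*√17) = 279506082 + 40728*√17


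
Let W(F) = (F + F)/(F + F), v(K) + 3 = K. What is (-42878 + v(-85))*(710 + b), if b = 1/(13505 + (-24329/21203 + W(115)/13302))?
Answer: -116186391903519957096/3808657739375 ≈ -3.0506e+7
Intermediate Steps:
v(K) = -3 + K
W(F) = 1 (W(F) = (2*F)/((2*F)) = (2*F)*(1/(2*F)) = 1)
b = 282042306/3808657739375 (b = 1/(13505 + (-24329/21203 + 1/13302)) = 1/(13505 - 323603155/282042306) = 1/(3808657739375/282042306) = 282042306/3808657739375 ≈ 7.4053e-5)
(-42878 + v(-85))*(710 + b) = (-42878 + (-3 - 85))*(710 + 282042306/3808657739375) = (-42878 - 88)*(2704147276998556/3808657739375) = -42966*2704147276998556/3808657739375 = -116186391903519957096/3808657739375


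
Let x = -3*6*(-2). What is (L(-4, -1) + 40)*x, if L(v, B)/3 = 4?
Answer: 1872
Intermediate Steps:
L(v, B) = 12 (L(v, B) = 3*4 = 12)
x = 36 (x = -18*(-2) = 36)
(L(-4, -1) + 40)*x = (12 + 40)*36 = 52*36 = 1872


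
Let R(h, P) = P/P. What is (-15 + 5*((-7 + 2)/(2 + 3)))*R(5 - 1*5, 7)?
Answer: -20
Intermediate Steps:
R(h, P) = 1
(-15 + 5*((-7 + 2)/(2 + 3)))*R(5 - 1*5, 7) = (-15 + 5*((-7 + 2)/(2 + 3)))*1 = (-15 + 5*(-5/5))*1 = (-15 + 5*(-5*⅕))*1 = (-15 + 5*(-1))*1 = (-15 - 5)*1 = -20*1 = -20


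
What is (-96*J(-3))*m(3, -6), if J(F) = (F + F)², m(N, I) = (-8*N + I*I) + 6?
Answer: -62208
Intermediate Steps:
m(N, I) = 6 + I² - 8*N (m(N, I) = (-8*N + I²) + 6 = (I² - 8*N) + 6 = 6 + I² - 8*N)
J(F) = 4*F² (J(F) = (2*F)² = 4*F²)
(-96*J(-3))*m(3, -6) = (-384*(-3)²)*(6 + (-6)² - 8*3) = (-384*9)*(6 + 36 - 24) = -96*36*18 = -3456*18 = -62208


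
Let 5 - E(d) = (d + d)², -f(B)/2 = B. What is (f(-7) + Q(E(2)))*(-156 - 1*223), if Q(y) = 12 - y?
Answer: -14023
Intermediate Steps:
f(B) = -2*B
E(d) = 5 - 4*d² (E(d) = 5 - (d + d)² = 5 - (2*d)² = 5 - 4*d²)
(f(-7) + Q(E(2)))*(-156 - 1*223) = (-2*(-7) + (12 - (5 - 4*2²)))*(-156 - 1*223) = (14 + (12 - (5 - 4*4)))*(-156 - 223) = (14 + (12 - (5 - 16)))*(-379) = (14 + (12 - 1*(-11)))*(-379) = (14 + (12 + 11))*(-379) = (14 + 23)*(-379) = 37*(-379) = -14023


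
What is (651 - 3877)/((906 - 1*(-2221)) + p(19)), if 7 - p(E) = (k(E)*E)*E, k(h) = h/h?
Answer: -3226/2773 ≈ -1.1634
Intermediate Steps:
k(h) = 1
p(E) = 7 - E² (p(E) = 7 - 1*E*E = 7 - E*E = 7 - E²)
(651 - 3877)/((906 - 1*(-2221)) + p(19)) = (651 - 3877)/((906 - 1*(-2221)) + (7 - 1*19²)) = -3226/((906 + 2221) + (7 - 1*361)) = -3226/(3127 + (7 - 361)) = -3226/(3127 - 354) = -3226/2773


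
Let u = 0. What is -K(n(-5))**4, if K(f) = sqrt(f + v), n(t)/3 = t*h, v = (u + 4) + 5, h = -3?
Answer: -2916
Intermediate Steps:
v = 9 (v = (0 + 4) + 5 = 4 + 5 = 9)
n(t) = -9*t (n(t) = 3*(t*(-3)) = 3*(-3*t) = -9*t)
K(f) = sqrt(9 + f) (K(f) = sqrt(f + 9) = sqrt(9 + f))
-K(n(-5))**4 = -(sqrt(9 - 9*(-5)))**4 = -(sqrt(9 + 45))**4 = -(sqrt(54))**4 = -(3*sqrt(6))**4 = -1*2916 = -2916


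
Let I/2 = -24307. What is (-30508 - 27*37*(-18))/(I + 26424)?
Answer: 6263/11095 ≈ 0.56449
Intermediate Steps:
I = -48614 (I = 2*(-24307) = -48614)
(-30508 - 27*37*(-18))/(I + 26424) = (-30508 - 27*37*(-18))/(-48614 + 26424) = (-30508 - 999*(-18))/(-22190) = (-30508 + 17982)*(-1/22190) = -12526*(-1/22190) = 6263/11095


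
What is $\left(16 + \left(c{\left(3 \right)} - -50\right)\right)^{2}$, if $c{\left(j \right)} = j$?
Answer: $4761$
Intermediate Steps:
$\left(16 + \left(c{\left(3 \right)} - -50\right)\right)^{2} = \left(16 + \left(3 - -50\right)\right)^{2} = \left(16 + \left(3 + 50\right)\right)^{2} = \left(16 + 53\right)^{2} = 69^{2} = 4761$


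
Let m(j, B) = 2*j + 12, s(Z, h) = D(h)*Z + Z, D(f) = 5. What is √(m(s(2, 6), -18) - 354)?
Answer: I*√318 ≈ 17.833*I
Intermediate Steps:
s(Z, h) = 6*Z (s(Z, h) = 5*Z + Z = 6*Z)
m(j, B) = 12 + 2*j
√(m(s(2, 6), -18) - 354) = √((12 + 2*(6*2)) - 354) = √((12 + 2*12) - 354) = √((12 + 24) - 354) = √(36 - 354) = √(-318) = I*√318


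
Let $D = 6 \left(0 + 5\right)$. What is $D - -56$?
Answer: $86$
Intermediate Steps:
$D = 30$ ($D = 6 \cdot 5 = 30$)
$D - -56 = 30 - -56 = 30 + 56 = 86$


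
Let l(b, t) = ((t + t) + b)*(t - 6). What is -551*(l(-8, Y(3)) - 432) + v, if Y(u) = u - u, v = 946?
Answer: 212530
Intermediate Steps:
Y(u) = 0
l(b, t) = (-6 + t)*(b + 2*t) (l(b, t) = (2*t + b)*(-6 + t) = (b + 2*t)*(-6 + t) = (-6 + t)*(b + 2*t))
-551*(l(-8, Y(3)) - 432) + v = -551*((-12*0 - 6*(-8) + 2*0**2 - 8*0) - 432) + 946 = -551*((0 + 48 + 2*0 + 0) - 432) + 946 = -551*((0 + 48 + 0 + 0) - 432) + 946 = -551*(48 - 432) + 946 = -551*(-384) + 946 = 211584 + 946 = 212530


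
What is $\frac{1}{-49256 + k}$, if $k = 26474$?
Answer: $- \frac{1}{22782} \approx -4.3894 \cdot 10^{-5}$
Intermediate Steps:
$\frac{1}{-49256 + k} = \frac{1}{-49256 + 26474} = \frac{1}{-22782} = - \frac{1}{22782}$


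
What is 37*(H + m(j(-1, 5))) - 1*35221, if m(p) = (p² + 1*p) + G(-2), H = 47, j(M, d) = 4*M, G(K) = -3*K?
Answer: -32816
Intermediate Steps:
m(p) = 6 + p + p² (m(p) = (p² + 1*p) - 3*(-2) = (p² + p) + 6 = (p + p²) + 6 = 6 + p + p²)
37*(H + m(j(-1, 5))) - 1*35221 = 37*(47 + (6 + 4*(-1) + (4*(-1))²)) - 1*35221 = 37*(47 + (6 - 4 + (-4)²)) - 35221 = 37*(47 + (6 - 4 + 16)) - 35221 = 37*(47 + 18) - 35221 = 37*65 - 35221 = 2405 - 35221 = -32816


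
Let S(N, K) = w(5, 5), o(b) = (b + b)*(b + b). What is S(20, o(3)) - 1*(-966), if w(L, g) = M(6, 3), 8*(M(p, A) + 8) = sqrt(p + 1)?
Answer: 958 + sqrt(7)/8 ≈ 958.33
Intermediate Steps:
M(p, A) = -8 + sqrt(1 + p)/8 (M(p, A) = -8 + sqrt(p + 1)/8 = -8 + sqrt(1 + p)/8)
o(b) = 4*b**2 (o(b) = (2*b)*(2*b) = 4*b**2)
w(L, g) = -8 + sqrt(7)/8 (w(L, g) = -8 + sqrt(1 + 6)/8 = -8 + sqrt(7)/8)
S(N, K) = -8 + sqrt(7)/8
S(20, o(3)) - 1*(-966) = (-8 + sqrt(7)/8) - 1*(-966) = (-8 + sqrt(7)/8) + 966 = 958 + sqrt(7)/8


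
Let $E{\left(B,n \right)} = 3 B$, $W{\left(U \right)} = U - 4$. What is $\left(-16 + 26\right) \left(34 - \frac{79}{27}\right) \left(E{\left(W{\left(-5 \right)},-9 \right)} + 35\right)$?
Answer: $\frac{67120}{27} \approx 2485.9$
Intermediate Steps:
$W{\left(U \right)} = -4 + U$ ($W{\left(U \right)} = U - 4 = -4 + U$)
$\left(-16 + 26\right) \left(34 - \frac{79}{27}\right) \left(E{\left(W{\left(-5 \right)},-9 \right)} + 35\right) = \left(-16 + 26\right) \left(34 - \frac{79}{27}\right) \left(3 \left(-4 - 5\right) + 35\right) = 10 \left(34 - \frac{79}{27}\right) \left(3 \left(-9\right) + 35\right) = 10 \left(34 - \frac{79}{27}\right) \left(-27 + 35\right) = 10 \cdot \frac{839}{27} \cdot 8 = \frac{8390}{27} \cdot 8 = \frac{67120}{27}$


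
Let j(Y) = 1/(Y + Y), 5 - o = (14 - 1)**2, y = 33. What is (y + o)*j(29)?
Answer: -131/58 ≈ -2.2586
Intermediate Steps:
o = -164 (o = 5 - (14 - 1)**2 = 5 - 1*13**2 = 5 - 1*169 = 5 - 169 = -164)
j(Y) = 1/(2*Y)
(y + o)*j(29) = (33 - 164)*((1/2)/29) = -131/(2*29) = -131*1/58 = -131/58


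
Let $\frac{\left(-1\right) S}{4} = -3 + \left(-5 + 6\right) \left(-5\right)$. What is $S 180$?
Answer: $5760$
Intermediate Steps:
$S = 32$ ($S = - 4 \left(-3 + \left(-5 + 6\right) \left(-5\right)\right) = - 4 \left(-3 + 1 \left(-5\right)\right) = - 4 \left(-3 - 5\right) = \left(-4\right) \left(-8\right) = 32$)
$S 180 = 32 \cdot 180 = 5760$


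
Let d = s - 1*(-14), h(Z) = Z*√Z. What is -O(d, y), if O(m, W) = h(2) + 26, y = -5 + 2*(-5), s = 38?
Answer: -26 - 2*√2 ≈ -28.828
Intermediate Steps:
h(Z) = Z^(3/2)
y = -15 (y = -5 - 10 = -15)
d = 52 (d = 38 - 1*(-14) = 38 + 14 = 52)
O(m, W) = 26 + 2*√2 (O(m, W) = 2^(3/2) + 26 = 2*√2 + 26 = 26 + 2*√2)
-O(d, y) = -(26 + 2*√2) = -26 - 2*√2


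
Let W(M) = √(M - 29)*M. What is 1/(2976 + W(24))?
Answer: 31/92286 - I*√5/369144 ≈ 0.00033591 - 6.0574e-6*I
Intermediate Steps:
W(M) = M*√(-29 + M) (W(M) = √(-29 + M)*M = M*√(-29 + M))
1/(2976 + W(24)) = 1/(2976 + 24*√(-29 + 24)) = 1/(2976 + 24*√(-5)) = 1/(2976 + 24*(I*√5)) = 1/(2976 + 24*I*√5)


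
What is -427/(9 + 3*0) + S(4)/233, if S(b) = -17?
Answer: -99644/2097 ≈ -47.517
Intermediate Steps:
-427/(9 + 3*0) + S(4)/233 = -427/(9 + 3*0) - 17/233 = -427/(9 + 0) - 17*1/233 = -427/9 - 17/233 = -99644/2097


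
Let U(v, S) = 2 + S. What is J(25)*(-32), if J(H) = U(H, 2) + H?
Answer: -928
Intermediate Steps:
J(H) = 4 + H (J(H) = (2 + 2) + H = 4 + H)
J(25)*(-32) = (4 + 25)*(-32) = 29*(-32) = -928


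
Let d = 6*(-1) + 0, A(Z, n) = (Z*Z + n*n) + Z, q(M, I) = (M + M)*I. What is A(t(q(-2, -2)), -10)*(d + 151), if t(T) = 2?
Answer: 15370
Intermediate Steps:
q(M, I) = 2*I*M (q(M, I) = (2*M)*I = 2*I*M)
A(Z, n) = Z + Z**2 + n**2 (A(Z, n) = (Z**2 + n**2) + Z = Z + Z**2 + n**2)
d = -6 (d = -6 + 0 = -6)
A(t(q(-2, -2)), -10)*(d + 151) = (2 + 2**2 + (-10)**2)*(-6 + 151) = (2 + 4 + 100)*145 = 106*145 = 15370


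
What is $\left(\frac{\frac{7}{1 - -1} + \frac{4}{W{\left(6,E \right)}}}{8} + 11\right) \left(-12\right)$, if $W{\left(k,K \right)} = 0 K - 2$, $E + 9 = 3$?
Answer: $- \frac{537}{4} \approx -134.25$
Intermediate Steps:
$E = -6$ ($E = -9 + 3 = -6$)
$W{\left(k,K \right)} = -2$ ($W{\left(k,K \right)} = 0 - 2 = -2$)
$\left(\frac{\frac{7}{1 - -1} + \frac{4}{W{\left(6,E \right)}}}{8} + 11\right) \left(-12\right) = \left(\frac{\frac{7}{1 - -1} + \frac{4}{-2}}{8} + 11\right) \left(-12\right) = \left(\left(\frac{7}{1 + 1} + 4 \left(- \frac{1}{2}\right)\right) \frac{1}{8} + 11\right) \left(-12\right) = \left(\left(\frac{7}{2} - 2\right) \frac{1}{8} + 11\right) \left(-12\right) = \left(\frac{3}{2} \cdot \frac{1}{8} + 11\right) \left(-12\right) = \left(\frac{3}{16} + 11\right) \left(-12\right) = \frac{179}{16} \left(-12\right) = - \frac{537}{4}$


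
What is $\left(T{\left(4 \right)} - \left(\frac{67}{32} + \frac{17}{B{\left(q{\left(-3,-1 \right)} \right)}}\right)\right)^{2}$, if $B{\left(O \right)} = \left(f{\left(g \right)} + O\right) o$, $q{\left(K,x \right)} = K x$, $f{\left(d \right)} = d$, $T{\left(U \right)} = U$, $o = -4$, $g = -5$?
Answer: $\frac{49}{1024} \approx 0.047852$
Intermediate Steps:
$B{\left(O \right)} = 20 - 4 O$ ($B{\left(O \right)} = \left(-5 + O\right) \left(-4\right) = 20 - 4 O$)
$\left(T{\left(4 \right)} - \left(\frac{67}{32} + \frac{17}{B{\left(q{\left(-3,-1 \right)} \right)}}\right)\right)^{2} = \left(4 - \left(\frac{67}{32} + \frac{17}{20 - 4 \left(\left(-3\right) \left(-1\right)\right)}\right)\right)^{2} = \left(4 - \left(\frac{67}{32} + \frac{17}{20 - 12}\right)\right)^{2} = \left(4 - \left(\frac{67}{32} + \frac{17}{8}\right)\right)^{2} = \left(4 - \frac{135}{32}\right)^{2} = \left(- \frac{7}{32}\right)^{2} = \frac{49}{1024}$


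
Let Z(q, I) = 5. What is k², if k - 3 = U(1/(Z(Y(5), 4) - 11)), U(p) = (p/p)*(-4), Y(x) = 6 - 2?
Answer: 1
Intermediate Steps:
Y(x) = 4
U(p) = -4 (U(p) = 1*(-4) = -4)
k = -1 (k = 3 - 4 = -1)
k² = (-1)² = 1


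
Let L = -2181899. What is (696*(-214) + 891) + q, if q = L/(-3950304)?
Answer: -584852176213/3950304 ≈ -1.4805e+5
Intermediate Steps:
q = 2181899/3950304 (q = -2181899/(-3950304) = -2181899*(-1/3950304) = 2181899/3950304 ≈ 0.55234)
(696*(-214) + 891) + q = (696*(-214) + 891) + 2181899/3950304 = (-148944 + 891) + 2181899/3950304 = -148053 + 2181899/3950304 = -584852176213/3950304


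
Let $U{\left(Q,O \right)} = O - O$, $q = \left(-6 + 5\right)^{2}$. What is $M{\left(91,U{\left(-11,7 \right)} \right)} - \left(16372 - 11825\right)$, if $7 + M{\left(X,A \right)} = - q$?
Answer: $-4555$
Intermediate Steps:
$q = 1$ ($q = \left(-1\right)^{2} = 1$)
$U{\left(Q,O \right)} = 0$
$M{\left(X,A \right)} = -8$ ($M{\left(X,A \right)} = -7 - 1 = -8$)
$M{\left(91,U{\left(-11,7 \right)} \right)} - \left(16372 - 11825\right) = -8 - \left(16372 - 11825\right) = -8 - 4547 = -4555$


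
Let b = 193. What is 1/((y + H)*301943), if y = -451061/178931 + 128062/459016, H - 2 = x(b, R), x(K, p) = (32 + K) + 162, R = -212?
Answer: 41066095948/4795653885845031235 ≈ 8.5632e-9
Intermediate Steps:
x(K, p) = 194 + K
H = 389 (H = 2 + (194 + 193) = 2 + 387 = 389)
y = -92064977127/41066095948 (y = -451061*1/178931 + 128062*(1/459016) = -451061/178931 + 64031/229508 = -92064977127/41066095948 ≈ -2.2419)
1/((y + H)*301943) = 1/((-92064977127/41066095948 + 389)*301943) = (1/301943)/(15882646346645/41066095948) = (41066095948/15882646346645)*(1/301943) = 41066095948/4795653885845031235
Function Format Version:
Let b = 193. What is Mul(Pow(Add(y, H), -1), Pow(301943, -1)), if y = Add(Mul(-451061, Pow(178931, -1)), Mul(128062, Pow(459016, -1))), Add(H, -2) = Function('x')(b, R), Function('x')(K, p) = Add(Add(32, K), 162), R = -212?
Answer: Rational(41066095948, 4795653885845031235) ≈ 8.5632e-9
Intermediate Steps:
Function('x')(K, p) = Add(194, K)
H = 389 (H = Add(2, Add(194, 193)) = Add(2, 387) = 389)
y = Rational(-92064977127, 41066095948) (y = Add(Mul(-451061, Rational(1, 178931)), Mul(128062, Rational(1, 459016))) = Add(Rational(-451061, 178931), Rational(64031, 229508)) = Rational(-92064977127, 41066095948) ≈ -2.2419)
Mul(Pow(Add(y, H), -1), Pow(301943, -1)) = Mul(Pow(Add(Rational(-92064977127, 41066095948), 389), -1), Pow(301943, -1)) = Mul(Pow(Rational(15882646346645, 41066095948), -1), Rational(1, 301943)) = Mul(Rational(41066095948, 15882646346645), Rational(1, 301943)) = Rational(41066095948, 4795653885845031235)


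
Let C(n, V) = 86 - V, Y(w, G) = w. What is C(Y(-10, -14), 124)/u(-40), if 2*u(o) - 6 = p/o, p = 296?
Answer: 380/7 ≈ 54.286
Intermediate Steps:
u(o) = 3 + 148/o (u(o) = 3 + (296/o)/2 = 3 + 148/o)
C(Y(-10, -14), 124)/u(-40) = (86 - 1*124)/(3 + 148/(-40)) = (86 - 124)/(3 + 148*(-1/40)) = -38/(3 - 37/10) = -38/(-7/10) = -38*(-10/7) = 380/7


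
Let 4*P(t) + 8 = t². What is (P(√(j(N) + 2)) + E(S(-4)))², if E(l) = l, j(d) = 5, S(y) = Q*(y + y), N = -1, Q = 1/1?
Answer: 1089/16 ≈ 68.063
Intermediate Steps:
Q = 1
S(y) = 2*y (S(y) = 1*(y + y) = 1*(2*y) = 2*y)
P(t) = -2 + t²/4
(P(√(j(N) + 2)) + E(S(-4)))² = ((-2 + (√(5 + 2))²/4) + 2*(-4))² = ((-2 + (√7)²/4) - 8)² = ((-2 + (¼)*7) - 8)² = ((-2 + 7/4) - 8)² = (-¼ - 8)² = (-33/4)² = 1089/16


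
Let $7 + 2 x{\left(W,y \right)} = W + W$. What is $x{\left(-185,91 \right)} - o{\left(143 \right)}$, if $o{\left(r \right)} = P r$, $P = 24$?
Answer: $- \frac{7241}{2} \approx -3620.5$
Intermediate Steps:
$x{\left(W,y \right)} = - \frac{7}{2} + W$ ($x{\left(W,y \right)} = - \frac{7}{2} + \frac{W + W}{2} = - \frac{7}{2} + \frac{2 W}{2} = - \frac{7}{2} + W$)
$o{\left(r \right)} = 24 r$
$x{\left(-185,91 \right)} - o{\left(143 \right)} = \left(- \frac{7}{2} - 185\right) - 24 \cdot 143 = - \frac{377}{2} - 3432 = - \frac{7241}{2}$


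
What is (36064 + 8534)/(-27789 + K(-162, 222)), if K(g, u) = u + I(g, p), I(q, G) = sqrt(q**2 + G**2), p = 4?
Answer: -1229433066/759913229 - 89196*sqrt(6565)/759913229 ≈ -1.6274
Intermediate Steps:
I(q, G) = sqrt(G**2 + q**2)
K(g, u) = u + sqrt(16 + g**2) (K(g, u) = u + sqrt(4**2 + g**2) = u + sqrt(16 + g**2))
(36064 + 8534)/(-27789 + K(-162, 222)) = (36064 + 8534)/(-27789 + (222 + sqrt(16 + (-162)**2))) = 44598/(-27789 + (222 + sqrt(16 + 26244))) = 44598/(-27789 + (222 + sqrt(26260))) = 44598/(-27789 + (222 + 2*sqrt(6565))) = 44598/(-27567 + 2*sqrt(6565))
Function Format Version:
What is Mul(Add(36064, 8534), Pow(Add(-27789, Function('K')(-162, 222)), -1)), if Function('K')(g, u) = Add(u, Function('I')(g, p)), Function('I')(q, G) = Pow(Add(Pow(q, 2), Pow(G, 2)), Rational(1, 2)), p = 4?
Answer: Add(Rational(-1229433066, 759913229), Mul(Rational(-89196, 759913229), Pow(6565, Rational(1, 2)))) ≈ -1.6274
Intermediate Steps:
Function('I')(q, G) = Pow(Add(Pow(G, 2), Pow(q, 2)), Rational(1, 2))
Function('K')(g, u) = Add(u, Pow(Add(16, Pow(g, 2)), Rational(1, 2))) (Function('K')(g, u) = Add(u, Pow(Add(Pow(4, 2), Pow(g, 2)), Rational(1, 2))) = Add(u, Pow(Add(16, Pow(g, 2)), Rational(1, 2))))
Mul(Add(36064, 8534), Pow(Add(-27789, Function('K')(-162, 222)), -1)) = Mul(Add(36064, 8534), Pow(Add(-27789, Add(222, Pow(Add(16, Pow(-162, 2)), Rational(1, 2)))), -1)) = Mul(44598, Pow(Add(-27789, Add(222, Pow(Add(16, 26244), Rational(1, 2)))), -1)) = Mul(44598, Pow(Add(-27789, Add(222, Pow(26260, Rational(1, 2)))), -1)) = Mul(44598, Pow(Add(-27789, Add(222, Mul(2, Pow(6565, Rational(1, 2))))), -1)) = Mul(44598, Pow(Add(-27567, Mul(2, Pow(6565, Rational(1, 2)))), -1))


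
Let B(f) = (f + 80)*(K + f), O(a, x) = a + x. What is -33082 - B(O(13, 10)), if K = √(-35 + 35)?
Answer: -35451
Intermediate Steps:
K = 0 (K = √0 = 0)
B(f) = f*(80 + f) (B(f) = (f + 80)*(0 + f) = (80 + f)*f = f*(80 + f))
-33082 - B(O(13, 10)) = -33082 - (13 + 10)*(80 + (13 + 10)) = -33082 - 23*(80 + 23) = -33082 - 23*103 = -33082 - 1*2369 = -33082 - 2369 = -35451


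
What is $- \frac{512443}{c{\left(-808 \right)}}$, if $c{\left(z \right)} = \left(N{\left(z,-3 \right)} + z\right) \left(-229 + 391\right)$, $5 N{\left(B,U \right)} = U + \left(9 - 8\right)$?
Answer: $\frac{2562215}{654804} \approx 3.9129$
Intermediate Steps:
$N{\left(B,U \right)} = \frac{1}{5} + \frac{U}{5}$ ($N{\left(B,U \right)} = \frac{U + \left(9 - 8\right)}{5} = \frac{U + 1}{5} = \frac{1 + U}{5} = \frac{1}{5} + \frac{U}{5}$)
$c{\left(z \right)} = - \frac{324}{5} + 162 z$ ($c{\left(z \right)} = \left(\left(\frac{1}{5} + \frac{1}{5} \left(-3\right)\right) + z\right) \left(-229 + 391\right) = \left(\left(\frac{1}{5} - \frac{3}{5}\right) + z\right) 162 = \left(- \frac{2}{5} + z\right) 162 = - \frac{324}{5} + 162 z$)
$- \frac{512443}{c{\left(-808 \right)}} = - \frac{512443}{- \frac{324}{5} + 162 \left(-808\right)} = - \frac{512443}{- \frac{324}{5} - 130896} = - \frac{512443}{- \frac{654804}{5}} = \left(-512443\right) \left(- \frac{5}{654804}\right) = \frac{2562215}{654804}$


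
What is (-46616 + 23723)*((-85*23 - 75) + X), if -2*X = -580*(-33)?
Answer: 265558800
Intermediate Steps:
X = -9570 (X = -(-290)*(-33) = -½*19140 = -9570)
(-46616 + 23723)*((-85*23 - 75) + X) = (-46616 + 23723)*((-85*23 - 75) - 9570) = -22893*((-1955 - 75) - 9570) = -22893*(-2030 - 9570) = -22893*(-11600) = 265558800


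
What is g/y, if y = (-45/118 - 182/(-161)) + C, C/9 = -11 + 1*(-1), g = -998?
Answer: 2708572/291079 ≈ 9.3053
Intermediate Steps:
C = -108 (C = 9*(-11 + 1*(-1)) = 9*(-11 - 1) = 9*(-12) = -108)
y = -291079/2714 (y = (-45/118 - 182/(-161)) - 108 = (-45*1/118 - 182*(-1/161)) - 108 = (-45/118 + 26/23) - 108 = 2033/2714 - 108 = -291079/2714 ≈ -107.25)
g/y = -998/(-291079/2714) = -998*(-2714/291079) = 2708572/291079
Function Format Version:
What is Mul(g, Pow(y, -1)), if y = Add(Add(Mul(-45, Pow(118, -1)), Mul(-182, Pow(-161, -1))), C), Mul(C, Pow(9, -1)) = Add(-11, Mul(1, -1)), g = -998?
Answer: Rational(2708572, 291079) ≈ 9.3053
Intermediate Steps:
C = -108 (C = Mul(9, Add(-11, Mul(1, -1))) = Mul(9, Add(-11, -1)) = Mul(9, -12) = -108)
y = Rational(-291079, 2714) (y = Add(Add(Mul(-45, Pow(118, -1)), Mul(-182, Pow(-161, -1))), -108) = Add(Add(Mul(-45, Rational(1, 118)), Mul(-182, Rational(-1, 161))), -108) = Add(Add(Rational(-45, 118), Rational(26, 23)), -108) = Add(Rational(2033, 2714), -108) = Rational(-291079, 2714) ≈ -107.25)
Mul(g, Pow(y, -1)) = Mul(-998, Pow(Rational(-291079, 2714), -1)) = Mul(-998, Rational(-2714, 291079)) = Rational(2708572, 291079)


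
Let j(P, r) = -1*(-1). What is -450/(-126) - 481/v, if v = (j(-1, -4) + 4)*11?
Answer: -1992/385 ≈ -5.1740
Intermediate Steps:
j(P, r) = 1
v = 55 (v = (1 + 4)*11 = 5*11 = 55)
-450/(-126) - 481/v = -450/(-126) - 481/55 = -450*(-1/126) - 481*1/55 = 25/7 - 481/55 = -1992/385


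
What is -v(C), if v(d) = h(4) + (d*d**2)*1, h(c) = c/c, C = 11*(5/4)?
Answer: -166439/64 ≈ -2600.6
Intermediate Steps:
C = 55/4 (C = 11*(5*(1/4)) = 11*(5/4) = 55/4 ≈ 13.750)
h(c) = 1
v(d) = 1 + d**3 (v(d) = 1 + (d*d**2)*1 = 1 + d**3*1 = 1 + d**3)
-v(C) = -(1 + (55/4)**3) = -(1 + 166375/64) = -1*166439/64 = -166439/64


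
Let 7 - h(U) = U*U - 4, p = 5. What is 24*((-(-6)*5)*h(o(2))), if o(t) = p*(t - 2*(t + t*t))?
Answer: -1792080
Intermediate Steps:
o(t) = -10*t**2 - 5*t (o(t) = 5*(t - 2*(t + t*t)) = 5*(t - 2*(t + t**2)) = 5*(t + (-2*t - 2*t**2)) = 5*(-t - 2*t**2) = -10*t**2 - 5*t)
h(U) = 11 - U**2 (h(U) = 7 - (U*U - 4) = 7 - (U**2 - 4) = 7 - (-4 + U**2) = 7 + (4 - U**2) = 11 - U**2)
24*((-(-6)*5)*h(o(2))) = 24*((-(-6)*5)*(11 - (-5*2*(1 + 2*2))**2)) = 24*((-6*(-5))*(11 - (-5*2*(1 + 4))**2)) = 24*(30*(11 - (-5*2*5)**2)) = 24*(30*(11 - 1*(-50)**2)) = 24*(30*(11 - 1*2500)) = 24*(30*(11 - 2500)) = 24*(30*(-2489)) = 24*(-74670) = -1792080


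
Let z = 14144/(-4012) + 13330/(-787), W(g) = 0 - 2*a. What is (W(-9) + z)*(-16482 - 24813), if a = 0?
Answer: 39237104970/46433 ≈ 8.4503e+5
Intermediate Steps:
W(g) = 0 (W(g) = 0 - 2*0 = 0 + 0 = 0)
z = -950166/46433 (z = 14144*(-1/4012) + 13330*(-1/787) = -208/59 - 13330/787 = -950166/46433 ≈ -20.463)
(W(-9) + z)*(-16482 - 24813) = (0 - 950166/46433)*(-16482 - 24813) = -950166/46433*(-41295) = 39237104970/46433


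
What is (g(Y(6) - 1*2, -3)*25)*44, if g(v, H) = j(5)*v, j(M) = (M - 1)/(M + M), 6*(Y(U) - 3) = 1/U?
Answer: 4070/9 ≈ 452.22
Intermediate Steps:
Y(U) = 3 + 1/(6*U)
j(M) = (-1 + M)/(2*M) (j(M) = (-1 + M)/((2*M)) = (-1 + M)*(1/(2*M)) = (-1 + M)/(2*M))
g(v, H) = 2*v/5 (g(v, H) = ((1/2)*(-1 + 5)/5)*v = ((1/2)*(1/5)*4)*v = 2*v/5)
(g(Y(6) - 1*2, -3)*25)*44 = ((2*((3 + (1/6)/6) - 1*2)/5)*25)*44 = ((2*((3 + (1/6)*(1/6)) - 2)/5)*25)*44 = ((2*((3 + 1/36) - 2)/5)*25)*44 = ((2*(109/36 - 2)/5)*25)*44 = (((2/5)*(37/36))*25)*44 = ((37/90)*25)*44 = (185/18)*44 = 4070/9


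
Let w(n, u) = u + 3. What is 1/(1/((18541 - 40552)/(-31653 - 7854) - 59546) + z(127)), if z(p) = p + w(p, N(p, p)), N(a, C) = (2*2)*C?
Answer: 784153937/500290198637 ≈ 0.0015674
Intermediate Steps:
N(a, C) = 4*C
w(n, u) = 3 + u
z(p) = 3 + 5*p (z(p) = p + (3 + 4*p) = 3 + 5*p)
1/(1/((18541 - 40552)/(-31653 - 7854) - 59546) + z(127)) = 1/(1/((18541 - 40552)/(-31653 - 7854) - 59546) + (3 + 5*127)) = 1/(1/(-22011/(-39507) - 59546) + (3 + 635)) = 1/(1/(-22011*(-1/39507) - 59546) + 638) = 1/(1/(7337/13169 - 59546) + 638) = 1/(1/(-784153937/13169) + 638) = 1/(-13169/784153937 + 638) = 1/(500290198637/784153937) = 784153937/500290198637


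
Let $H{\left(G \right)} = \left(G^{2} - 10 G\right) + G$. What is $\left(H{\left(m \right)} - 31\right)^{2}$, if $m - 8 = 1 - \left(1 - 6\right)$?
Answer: $1521$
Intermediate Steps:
$m = 14$ ($m = 8 + \left(1 - \left(1 - 6\right)\right) = 8 + \left(1 - -5\right) = 8 + \left(1 + 5\right) = 8 + 6 = 14$)
$H{\left(G \right)} = G^{2} - 9 G$
$\left(H{\left(m \right)} - 31\right)^{2} = \left(14 \left(-9 + 14\right) - 31\right)^{2} = \left(14 \cdot 5 - 31\right)^{2} = \left(70 - 31\right)^{2} = 39^{2} = 1521$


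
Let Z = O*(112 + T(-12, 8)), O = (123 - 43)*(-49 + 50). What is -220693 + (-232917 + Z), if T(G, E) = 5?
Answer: -444250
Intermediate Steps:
O = 80 (O = 80*1 = 80)
Z = 9360 (Z = 80*(112 + 5) = 80*117 = 9360)
-220693 + (-232917 + Z) = -220693 + (-232917 + 9360) = -220693 - 223557 = -444250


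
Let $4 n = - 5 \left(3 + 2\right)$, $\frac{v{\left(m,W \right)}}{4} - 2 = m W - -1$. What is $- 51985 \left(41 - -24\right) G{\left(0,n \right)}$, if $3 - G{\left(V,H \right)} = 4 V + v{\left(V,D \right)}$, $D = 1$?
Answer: $30411225$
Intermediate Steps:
$v{\left(m,W \right)} = 12 + 4 W m$ ($v{\left(m,W \right)} = 8 + 4 \left(m W - -1\right) = 8 + 4 \left(W m + 1\right) = 8 + 4 \left(1 + W m\right) = 8 + \left(4 + 4 W m\right) = 12 + 4 W m$)
$n = - \frac{25}{4}$ ($n = \frac{\left(-5\right) \left(3 + 2\right)}{4} = \frac{\left(-5\right) 5}{4} = \frac{1}{4} \left(-25\right) = - \frac{25}{4} \approx -6.25$)
$G{\left(V,H \right)} = -9 - 8 V$ ($G{\left(V,H \right)} = 3 - \left(4 V + \left(12 + 4 \cdot 1 V\right)\right) = 3 - \left(4 V + \left(12 + 4 V\right)\right) = 3 - \left(12 + 8 V\right) = -9 - 8 V$)
$- 51985 \left(41 - -24\right) G{\left(0,n \right)} = - 51985 \left(41 - -24\right) \left(-9 - 0\right) = - 51985 \left(41 + 24\right) \left(-9 + 0\right) = - 51985 \cdot 65 \left(-9\right) = \left(-51985\right) \left(-585\right) = 30411225$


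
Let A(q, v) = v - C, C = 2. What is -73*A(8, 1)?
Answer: 73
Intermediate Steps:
A(q, v) = -2 + v (A(q, v) = v - 1*2 = v - 2 = -2 + v)
-73*A(8, 1) = -73*(-2 + 1) = -73*(-1) = 73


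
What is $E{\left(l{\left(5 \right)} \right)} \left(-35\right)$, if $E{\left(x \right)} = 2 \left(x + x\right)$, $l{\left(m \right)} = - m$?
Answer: $700$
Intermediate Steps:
$E{\left(x \right)} = 4 x$ ($E{\left(x \right)} = 2 \cdot 2 x = 4 x$)
$E{\left(l{\left(5 \right)} \right)} \left(-35\right) = 4 \left(\left(-1\right) 5\right) \left(-35\right) = 4 \left(-5\right) \left(-35\right) = \left(-20\right) \left(-35\right) = 700$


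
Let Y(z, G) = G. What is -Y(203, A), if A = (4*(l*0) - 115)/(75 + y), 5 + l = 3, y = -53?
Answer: 115/22 ≈ 5.2273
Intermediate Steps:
l = -2 (l = -5 + 3 = -2)
A = -115/22 (A = (4*(-2*0) - 115)/(75 - 53) = (4*0 - 115)/22 = (0 - 115)*(1/22) = -115*1/22 = -115/22 ≈ -5.2273)
-Y(203, A) = -1*(-115/22) = 115/22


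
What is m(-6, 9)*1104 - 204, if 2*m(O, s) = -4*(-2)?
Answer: 4212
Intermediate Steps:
m(O, s) = 4 (m(O, s) = (-4*(-2))/2 = (½)*8 = 4)
m(-6, 9)*1104 - 204 = 4*1104 - 204 = 4416 - 204 = 4212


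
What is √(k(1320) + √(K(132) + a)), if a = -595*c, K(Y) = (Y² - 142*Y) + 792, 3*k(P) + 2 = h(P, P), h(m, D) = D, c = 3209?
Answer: √(3954 + 9*I*√1909883)/3 ≈ 30.737 + 22.481*I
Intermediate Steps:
k(P) = -⅔ + P/3
K(Y) = 792 + Y² - 142*Y
a = -1909355 (a = -595*3209 = -1909355)
√(k(1320) + √(K(132) + a)) = √((-⅔ + (⅓)*1320) + √((792 + 132² - 142*132) - 1909355)) = √((-⅔ + 440) + √((792 + 17424 - 18744) - 1909355)) = √(1318/3 + √(-528 - 1909355)) = √(1318/3 + √(-1909883)) = √(1318/3 + I*√1909883)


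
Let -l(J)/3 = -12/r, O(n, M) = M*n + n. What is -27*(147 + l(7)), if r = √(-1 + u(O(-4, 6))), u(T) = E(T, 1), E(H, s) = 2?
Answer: -4941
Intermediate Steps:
O(n, M) = n + M*n
u(T) = 2
r = 1 (r = √(-1 + 2) = √1 = 1)
l(J) = 36 (l(J) = -(-36)/1 = -(-36) = -3*(-12) = 36)
-27*(147 + l(7)) = -27*(147 + 36) = -27*183 = -4941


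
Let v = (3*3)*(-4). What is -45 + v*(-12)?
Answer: 387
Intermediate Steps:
v = -36 (v = 9*(-4) = -36)
-45 + v*(-12) = -45 - 36*(-12) = -45 + 432 = 387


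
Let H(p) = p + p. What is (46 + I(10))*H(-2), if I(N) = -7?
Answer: -156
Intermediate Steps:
H(p) = 2*p
(46 + I(10))*H(-2) = (46 - 7)*(2*(-2)) = 39*(-4) = -156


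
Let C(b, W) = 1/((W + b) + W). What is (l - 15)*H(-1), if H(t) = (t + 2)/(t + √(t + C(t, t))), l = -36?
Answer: 153/7 + 102*I*√3/7 ≈ 21.857 + 25.238*I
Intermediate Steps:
C(b, W) = 1/(b + 2*W)
H(t) = (2 + t)/(t + √(t + 1/(3*t))) (H(t) = (t + 2)/(t + √(t + 1/(t + 2*t))) = (2 + t)/(t + √(t + 1/(3*t))))
(l - 15)*H(-1) = (-36 - 15)*(3*(2 - 1)/(3*(-1) + √3*√(1/(-1) + 3*(-1)))) = -153/(-3 + √3*√(-1 - 3)) = -153/(-3 + √3*√(-4)) = -153/(-3 + √3*(2*I)) = -153/(-3 + 2*I*√3)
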